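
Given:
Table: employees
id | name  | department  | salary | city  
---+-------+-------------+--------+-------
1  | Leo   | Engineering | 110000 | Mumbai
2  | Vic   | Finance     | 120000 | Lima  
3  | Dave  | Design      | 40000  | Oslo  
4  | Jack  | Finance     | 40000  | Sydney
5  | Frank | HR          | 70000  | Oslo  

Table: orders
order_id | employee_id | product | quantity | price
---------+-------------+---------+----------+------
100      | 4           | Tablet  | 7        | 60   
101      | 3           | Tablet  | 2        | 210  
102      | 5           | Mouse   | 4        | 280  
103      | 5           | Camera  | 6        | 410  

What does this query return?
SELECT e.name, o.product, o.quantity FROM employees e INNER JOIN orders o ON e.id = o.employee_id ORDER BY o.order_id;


Joining employees.id = orders.employee_id:
  employee Jack (id=4) -> order Tablet
  employee Dave (id=3) -> order Tablet
  employee Frank (id=5) -> order Mouse
  employee Frank (id=5) -> order Camera


4 rows:
Jack, Tablet, 7
Dave, Tablet, 2
Frank, Mouse, 4
Frank, Camera, 6


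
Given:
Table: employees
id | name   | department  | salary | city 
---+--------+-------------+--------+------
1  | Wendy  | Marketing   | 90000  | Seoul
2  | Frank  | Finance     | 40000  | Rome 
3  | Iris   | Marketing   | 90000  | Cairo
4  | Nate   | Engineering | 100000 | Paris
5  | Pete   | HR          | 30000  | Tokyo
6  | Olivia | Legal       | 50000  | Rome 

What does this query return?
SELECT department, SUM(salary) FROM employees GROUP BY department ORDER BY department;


Summing salary within each department:
  Engineering: 100000 = 100000
  Finance: 40000 = 40000
  HR: 30000 = 30000
  Legal: 50000 = 50000
  Marketing: 90000 + 90000 = 180000


5 groups:
Engineering, 100000
Finance, 40000
HR, 30000
Legal, 50000
Marketing, 180000


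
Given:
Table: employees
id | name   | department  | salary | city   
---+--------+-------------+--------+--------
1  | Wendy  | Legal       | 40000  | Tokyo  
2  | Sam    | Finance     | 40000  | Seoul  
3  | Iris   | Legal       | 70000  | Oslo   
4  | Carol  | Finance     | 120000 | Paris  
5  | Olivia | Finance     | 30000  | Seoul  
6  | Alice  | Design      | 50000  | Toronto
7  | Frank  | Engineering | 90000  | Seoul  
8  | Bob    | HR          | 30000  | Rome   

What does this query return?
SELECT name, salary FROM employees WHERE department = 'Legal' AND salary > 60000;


Filtering: department = 'Legal' AND salary > 60000
Matching: 1 rows

1 rows:
Iris, 70000


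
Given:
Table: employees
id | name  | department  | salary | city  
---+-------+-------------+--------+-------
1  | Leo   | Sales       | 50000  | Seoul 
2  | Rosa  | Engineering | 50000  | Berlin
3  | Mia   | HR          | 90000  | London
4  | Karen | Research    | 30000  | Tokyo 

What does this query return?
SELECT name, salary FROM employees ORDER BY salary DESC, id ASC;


Sorting by salary DESC, then id ASC for ties

4 rows:
Mia, 90000
Leo, 50000
Rosa, 50000
Karen, 30000


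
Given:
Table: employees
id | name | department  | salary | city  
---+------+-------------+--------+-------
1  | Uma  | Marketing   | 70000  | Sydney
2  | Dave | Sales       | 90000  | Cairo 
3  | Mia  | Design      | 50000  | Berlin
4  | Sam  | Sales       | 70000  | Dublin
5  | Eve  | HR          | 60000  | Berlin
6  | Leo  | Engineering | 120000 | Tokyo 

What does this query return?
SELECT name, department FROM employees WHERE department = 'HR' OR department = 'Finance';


Filtering: department = 'HR' OR 'Finance'
Matching: 1 rows

1 rows:
Eve, HR


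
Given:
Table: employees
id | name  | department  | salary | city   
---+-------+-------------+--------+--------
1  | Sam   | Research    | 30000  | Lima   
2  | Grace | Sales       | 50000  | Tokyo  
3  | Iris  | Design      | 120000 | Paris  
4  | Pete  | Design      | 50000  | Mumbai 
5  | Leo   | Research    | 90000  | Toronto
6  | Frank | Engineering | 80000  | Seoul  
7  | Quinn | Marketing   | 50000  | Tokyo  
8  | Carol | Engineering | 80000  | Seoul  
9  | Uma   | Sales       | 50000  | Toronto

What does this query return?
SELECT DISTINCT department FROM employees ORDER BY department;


All 'department' values (row order): Research, Sales, Design, Design, Research, Engineering, Marketing, Engineering, Sales
Removing duplicates leaves 5 unique value(s).

5 values:
Design
Engineering
Marketing
Research
Sales


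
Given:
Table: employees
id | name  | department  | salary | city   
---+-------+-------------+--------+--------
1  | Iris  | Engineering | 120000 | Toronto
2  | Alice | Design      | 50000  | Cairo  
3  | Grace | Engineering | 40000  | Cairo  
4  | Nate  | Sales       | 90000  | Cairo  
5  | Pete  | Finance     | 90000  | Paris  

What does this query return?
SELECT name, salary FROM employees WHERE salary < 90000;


Filtering: salary < 90000
Matching: 2 rows

2 rows:
Alice, 50000
Grace, 40000


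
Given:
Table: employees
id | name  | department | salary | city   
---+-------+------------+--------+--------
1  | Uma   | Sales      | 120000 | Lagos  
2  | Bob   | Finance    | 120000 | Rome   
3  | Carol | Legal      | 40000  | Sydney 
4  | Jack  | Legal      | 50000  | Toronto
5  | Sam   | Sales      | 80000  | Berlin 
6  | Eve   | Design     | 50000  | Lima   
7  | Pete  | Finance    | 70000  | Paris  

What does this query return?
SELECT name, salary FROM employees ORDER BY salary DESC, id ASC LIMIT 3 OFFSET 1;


Sort by salary DESC (id ASC tiebreak), then skip 1 and take 3
Rows 2 through 4

3 rows:
Bob, 120000
Sam, 80000
Pete, 70000


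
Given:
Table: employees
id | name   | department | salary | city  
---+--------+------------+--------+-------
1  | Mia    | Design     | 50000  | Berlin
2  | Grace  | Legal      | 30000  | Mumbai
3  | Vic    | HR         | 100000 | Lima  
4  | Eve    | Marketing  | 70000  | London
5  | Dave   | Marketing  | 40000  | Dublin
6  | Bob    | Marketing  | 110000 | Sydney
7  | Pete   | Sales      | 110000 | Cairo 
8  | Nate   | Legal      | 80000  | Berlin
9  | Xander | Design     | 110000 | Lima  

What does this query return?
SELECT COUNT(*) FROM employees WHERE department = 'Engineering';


Counting rows where department = 'Engineering'


0


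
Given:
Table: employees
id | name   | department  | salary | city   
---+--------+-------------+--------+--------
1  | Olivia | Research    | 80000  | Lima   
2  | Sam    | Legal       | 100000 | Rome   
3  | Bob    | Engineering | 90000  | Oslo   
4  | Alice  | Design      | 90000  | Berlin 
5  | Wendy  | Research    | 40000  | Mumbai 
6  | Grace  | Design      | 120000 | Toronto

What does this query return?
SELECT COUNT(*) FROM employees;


COUNT(*) counts all rows

6


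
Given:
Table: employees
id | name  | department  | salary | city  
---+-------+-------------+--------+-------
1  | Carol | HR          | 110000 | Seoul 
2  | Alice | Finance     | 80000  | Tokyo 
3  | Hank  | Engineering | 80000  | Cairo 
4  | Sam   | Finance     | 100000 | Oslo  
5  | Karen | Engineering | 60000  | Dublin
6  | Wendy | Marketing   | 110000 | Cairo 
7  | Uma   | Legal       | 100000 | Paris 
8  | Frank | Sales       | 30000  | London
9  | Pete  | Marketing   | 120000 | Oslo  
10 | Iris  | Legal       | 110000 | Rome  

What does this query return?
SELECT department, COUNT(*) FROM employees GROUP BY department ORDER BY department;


Assigning each row to its department group:
  Carol -> HR
  Alice -> Finance
  Hank -> Engineering
  Sam -> Finance
  Karen -> Engineering
  Wendy -> Marketing
  Uma -> Legal
  Frank -> Sales
  Pete -> Marketing
  Iris -> Legal


6 groups:
Engineering, 2
Finance, 2
HR, 1
Legal, 2
Marketing, 2
Sales, 1


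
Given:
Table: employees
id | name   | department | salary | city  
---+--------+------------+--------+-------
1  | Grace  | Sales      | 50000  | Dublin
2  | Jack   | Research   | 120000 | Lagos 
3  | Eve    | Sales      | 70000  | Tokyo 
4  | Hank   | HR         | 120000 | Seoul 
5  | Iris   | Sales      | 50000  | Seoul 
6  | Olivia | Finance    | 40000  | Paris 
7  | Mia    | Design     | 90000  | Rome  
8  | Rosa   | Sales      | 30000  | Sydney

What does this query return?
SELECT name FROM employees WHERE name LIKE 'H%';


LIKE 'H%' matches names starting with 'H'
Matching: 1

1 rows:
Hank


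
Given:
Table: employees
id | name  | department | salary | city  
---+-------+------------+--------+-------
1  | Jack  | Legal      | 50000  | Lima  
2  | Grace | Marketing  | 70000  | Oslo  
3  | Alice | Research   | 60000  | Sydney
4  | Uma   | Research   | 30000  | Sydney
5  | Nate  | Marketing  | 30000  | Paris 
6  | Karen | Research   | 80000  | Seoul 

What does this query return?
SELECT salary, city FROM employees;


Projecting columns: salary, city

6 rows:
50000, Lima
70000, Oslo
60000, Sydney
30000, Sydney
30000, Paris
80000, Seoul


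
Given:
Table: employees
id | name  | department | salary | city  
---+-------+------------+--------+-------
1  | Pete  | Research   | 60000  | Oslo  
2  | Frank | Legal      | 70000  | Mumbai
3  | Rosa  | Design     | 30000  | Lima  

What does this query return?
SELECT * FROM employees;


SELECT * returns all 3 rows with all columns

3 rows:
1, Pete, Research, 60000, Oslo
2, Frank, Legal, 70000, Mumbai
3, Rosa, Design, 30000, Lima


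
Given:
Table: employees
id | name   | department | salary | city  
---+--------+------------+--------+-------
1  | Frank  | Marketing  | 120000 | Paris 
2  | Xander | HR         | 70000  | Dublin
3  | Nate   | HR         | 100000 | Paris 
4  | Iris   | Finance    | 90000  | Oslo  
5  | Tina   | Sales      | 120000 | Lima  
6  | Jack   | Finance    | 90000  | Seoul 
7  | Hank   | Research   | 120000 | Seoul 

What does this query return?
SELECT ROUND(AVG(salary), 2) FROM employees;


SUM(salary) = 710000
COUNT = 7
ROUND(AVG, 2) = ROUND(710000 / 7, 2) = 101428.57

101428.57


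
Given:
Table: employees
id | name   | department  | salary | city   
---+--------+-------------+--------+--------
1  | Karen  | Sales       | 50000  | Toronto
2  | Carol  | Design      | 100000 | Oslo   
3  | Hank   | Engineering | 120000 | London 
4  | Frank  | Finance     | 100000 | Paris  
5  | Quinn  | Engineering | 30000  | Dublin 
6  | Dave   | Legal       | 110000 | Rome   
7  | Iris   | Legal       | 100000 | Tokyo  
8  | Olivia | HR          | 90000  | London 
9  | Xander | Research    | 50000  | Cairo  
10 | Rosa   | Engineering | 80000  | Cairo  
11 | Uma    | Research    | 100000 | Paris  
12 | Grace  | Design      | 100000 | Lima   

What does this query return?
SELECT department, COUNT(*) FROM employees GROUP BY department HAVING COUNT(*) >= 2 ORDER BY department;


Groups with count >= 2:
  Design: 2 -> PASS
  Engineering: 3 -> PASS
  Legal: 2 -> PASS
  Research: 2 -> PASS
  Finance: 1 -> filtered out
  HR: 1 -> filtered out
  Sales: 1 -> filtered out


4 groups:
Design, 2
Engineering, 3
Legal, 2
Research, 2


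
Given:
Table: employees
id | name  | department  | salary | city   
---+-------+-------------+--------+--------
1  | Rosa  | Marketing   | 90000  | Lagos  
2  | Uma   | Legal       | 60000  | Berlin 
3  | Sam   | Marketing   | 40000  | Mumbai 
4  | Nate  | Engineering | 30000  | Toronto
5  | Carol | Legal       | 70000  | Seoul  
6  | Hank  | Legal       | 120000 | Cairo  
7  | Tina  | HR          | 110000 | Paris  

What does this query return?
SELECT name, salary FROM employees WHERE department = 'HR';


Filtering: department = 'HR'
Matching rows: 1

1 rows:
Tina, 110000


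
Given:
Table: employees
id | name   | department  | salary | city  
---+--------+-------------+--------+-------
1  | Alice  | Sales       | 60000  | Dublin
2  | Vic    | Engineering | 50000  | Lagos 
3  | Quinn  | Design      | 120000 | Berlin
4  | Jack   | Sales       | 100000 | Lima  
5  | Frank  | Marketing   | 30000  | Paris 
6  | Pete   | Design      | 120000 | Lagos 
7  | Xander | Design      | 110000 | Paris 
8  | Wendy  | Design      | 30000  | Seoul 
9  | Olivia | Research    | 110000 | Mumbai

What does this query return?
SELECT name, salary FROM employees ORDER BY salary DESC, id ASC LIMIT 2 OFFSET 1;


Sort by salary DESC (id ASC tiebreak), then skip 1 and take 2
Rows 2 through 3

2 rows:
Pete, 120000
Xander, 110000


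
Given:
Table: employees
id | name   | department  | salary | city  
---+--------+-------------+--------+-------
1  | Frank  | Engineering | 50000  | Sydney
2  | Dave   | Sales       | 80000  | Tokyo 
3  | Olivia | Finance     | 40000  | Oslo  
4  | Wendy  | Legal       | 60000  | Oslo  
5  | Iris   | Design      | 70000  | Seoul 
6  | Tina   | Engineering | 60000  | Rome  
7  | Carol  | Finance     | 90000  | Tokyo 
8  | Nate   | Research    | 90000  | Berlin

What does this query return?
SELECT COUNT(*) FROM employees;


COUNT(*) counts all rows

8


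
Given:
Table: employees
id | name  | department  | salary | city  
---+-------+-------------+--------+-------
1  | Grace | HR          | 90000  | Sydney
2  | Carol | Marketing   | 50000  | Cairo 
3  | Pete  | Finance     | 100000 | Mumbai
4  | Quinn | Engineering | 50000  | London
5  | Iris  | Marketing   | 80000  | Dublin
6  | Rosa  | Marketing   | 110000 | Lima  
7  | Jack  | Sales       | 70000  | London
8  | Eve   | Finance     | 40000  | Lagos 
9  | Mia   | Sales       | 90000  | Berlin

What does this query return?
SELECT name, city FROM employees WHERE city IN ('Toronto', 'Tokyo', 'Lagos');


Filtering: city IN ('Toronto', 'Tokyo', 'Lagos')
Matching: 1 rows

1 rows:
Eve, Lagos


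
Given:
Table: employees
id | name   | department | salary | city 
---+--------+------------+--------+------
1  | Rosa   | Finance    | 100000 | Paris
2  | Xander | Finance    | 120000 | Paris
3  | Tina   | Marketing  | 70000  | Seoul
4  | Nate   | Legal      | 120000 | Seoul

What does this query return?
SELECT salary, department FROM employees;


Projecting columns: salary, department

4 rows:
100000, Finance
120000, Finance
70000, Marketing
120000, Legal


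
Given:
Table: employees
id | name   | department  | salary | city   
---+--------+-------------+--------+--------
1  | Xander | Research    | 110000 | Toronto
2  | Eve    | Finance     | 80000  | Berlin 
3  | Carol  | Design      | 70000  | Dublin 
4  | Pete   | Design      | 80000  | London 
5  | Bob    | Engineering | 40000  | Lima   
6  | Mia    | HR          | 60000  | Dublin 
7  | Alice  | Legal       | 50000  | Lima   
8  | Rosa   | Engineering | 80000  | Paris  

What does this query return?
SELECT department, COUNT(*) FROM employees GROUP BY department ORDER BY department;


Assigning each row to its department group:
  Xander -> Research
  Eve -> Finance
  Carol -> Design
  Pete -> Design
  Bob -> Engineering
  Mia -> HR
  Alice -> Legal
  Rosa -> Engineering


6 groups:
Design, 2
Engineering, 2
Finance, 1
HR, 1
Legal, 1
Research, 1


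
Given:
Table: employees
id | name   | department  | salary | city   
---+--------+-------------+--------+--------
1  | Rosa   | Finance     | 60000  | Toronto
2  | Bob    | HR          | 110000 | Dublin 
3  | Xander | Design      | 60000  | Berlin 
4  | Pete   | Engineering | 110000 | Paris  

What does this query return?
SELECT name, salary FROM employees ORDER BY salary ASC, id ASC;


Sorting by salary ASC, then id ASC for ties

4 rows:
Rosa, 60000
Xander, 60000
Bob, 110000
Pete, 110000


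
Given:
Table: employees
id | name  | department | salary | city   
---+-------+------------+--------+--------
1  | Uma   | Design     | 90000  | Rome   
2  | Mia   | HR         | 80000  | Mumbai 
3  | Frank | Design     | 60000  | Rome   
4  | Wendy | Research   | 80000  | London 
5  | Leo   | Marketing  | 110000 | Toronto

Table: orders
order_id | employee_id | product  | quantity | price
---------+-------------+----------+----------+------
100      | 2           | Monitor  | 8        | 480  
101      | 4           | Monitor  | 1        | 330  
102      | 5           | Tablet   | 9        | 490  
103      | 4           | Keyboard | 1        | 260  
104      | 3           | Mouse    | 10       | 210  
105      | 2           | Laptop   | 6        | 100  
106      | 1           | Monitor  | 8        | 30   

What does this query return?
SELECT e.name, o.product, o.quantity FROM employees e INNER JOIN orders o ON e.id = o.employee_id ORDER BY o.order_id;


Joining employees.id = orders.employee_id:
  employee Mia (id=2) -> order Monitor
  employee Wendy (id=4) -> order Monitor
  employee Leo (id=5) -> order Tablet
  employee Wendy (id=4) -> order Keyboard
  employee Frank (id=3) -> order Mouse
  employee Mia (id=2) -> order Laptop
  employee Uma (id=1) -> order Monitor


7 rows:
Mia, Monitor, 8
Wendy, Monitor, 1
Leo, Tablet, 9
Wendy, Keyboard, 1
Frank, Mouse, 10
Mia, Laptop, 6
Uma, Monitor, 8


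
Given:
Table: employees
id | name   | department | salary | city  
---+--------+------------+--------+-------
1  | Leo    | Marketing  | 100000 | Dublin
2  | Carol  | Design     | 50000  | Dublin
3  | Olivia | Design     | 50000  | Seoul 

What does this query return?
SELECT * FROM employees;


SELECT * returns all 3 rows with all columns

3 rows:
1, Leo, Marketing, 100000, Dublin
2, Carol, Design, 50000, Dublin
3, Olivia, Design, 50000, Seoul


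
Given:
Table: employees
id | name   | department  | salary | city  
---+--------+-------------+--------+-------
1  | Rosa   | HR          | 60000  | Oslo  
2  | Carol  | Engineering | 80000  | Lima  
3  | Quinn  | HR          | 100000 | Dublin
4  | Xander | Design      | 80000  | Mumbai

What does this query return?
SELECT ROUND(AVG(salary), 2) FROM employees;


SUM(salary) = 320000
COUNT = 4
ROUND(AVG, 2) = ROUND(320000 / 4, 2) = 80000.0

80000.0


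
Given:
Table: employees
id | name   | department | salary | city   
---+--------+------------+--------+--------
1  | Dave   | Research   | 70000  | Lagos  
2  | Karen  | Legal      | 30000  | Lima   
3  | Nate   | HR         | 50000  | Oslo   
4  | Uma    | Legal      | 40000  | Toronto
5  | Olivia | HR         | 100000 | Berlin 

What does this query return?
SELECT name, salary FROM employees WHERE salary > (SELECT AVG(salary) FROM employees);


Subquery: AVG(salary) = 58000.0
Filtering: salary > 58000.0
  Dave (70000) -> MATCH
  Olivia (100000) -> MATCH


2 rows:
Dave, 70000
Olivia, 100000


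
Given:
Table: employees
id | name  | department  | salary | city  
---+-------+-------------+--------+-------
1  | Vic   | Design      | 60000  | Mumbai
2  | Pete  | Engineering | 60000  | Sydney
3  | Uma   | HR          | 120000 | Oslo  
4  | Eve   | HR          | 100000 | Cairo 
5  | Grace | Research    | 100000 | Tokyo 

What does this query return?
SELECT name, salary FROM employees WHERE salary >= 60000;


Filtering: salary >= 60000
Matching: 5 rows

5 rows:
Vic, 60000
Pete, 60000
Uma, 120000
Eve, 100000
Grace, 100000


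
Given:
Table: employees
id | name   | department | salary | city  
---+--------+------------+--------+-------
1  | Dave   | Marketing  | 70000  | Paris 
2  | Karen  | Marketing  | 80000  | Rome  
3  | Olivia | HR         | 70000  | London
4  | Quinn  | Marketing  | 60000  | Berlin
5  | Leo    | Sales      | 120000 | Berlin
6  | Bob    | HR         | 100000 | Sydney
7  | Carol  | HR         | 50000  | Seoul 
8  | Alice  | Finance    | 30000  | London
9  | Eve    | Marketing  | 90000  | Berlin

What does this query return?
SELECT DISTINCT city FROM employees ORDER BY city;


All 'city' values (row order): Paris, Rome, London, Berlin, Berlin, Sydney, Seoul, London, Berlin
Removing duplicates leaves 6 unique value(s).

6 values:
Berlin
London
Paris
Rome
Seoul
Sydney


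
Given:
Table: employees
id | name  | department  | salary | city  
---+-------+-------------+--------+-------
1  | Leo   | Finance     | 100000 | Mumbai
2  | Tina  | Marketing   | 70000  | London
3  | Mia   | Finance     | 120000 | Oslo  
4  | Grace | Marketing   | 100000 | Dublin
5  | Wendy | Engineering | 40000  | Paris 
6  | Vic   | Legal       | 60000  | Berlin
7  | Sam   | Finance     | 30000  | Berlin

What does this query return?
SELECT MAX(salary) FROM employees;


Salaries: 100000, 70000, 120000, 100000, 40000, 60000, 30000
MAX = 120000

120000


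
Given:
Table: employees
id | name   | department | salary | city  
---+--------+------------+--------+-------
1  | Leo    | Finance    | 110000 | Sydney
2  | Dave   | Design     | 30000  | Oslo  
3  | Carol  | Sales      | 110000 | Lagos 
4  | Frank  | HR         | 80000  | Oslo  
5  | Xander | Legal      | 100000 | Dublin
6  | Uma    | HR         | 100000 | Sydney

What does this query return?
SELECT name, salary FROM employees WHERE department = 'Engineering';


Filtering: department = 'Engineering'
Matching rows: 0

Empty result set (0 rows)


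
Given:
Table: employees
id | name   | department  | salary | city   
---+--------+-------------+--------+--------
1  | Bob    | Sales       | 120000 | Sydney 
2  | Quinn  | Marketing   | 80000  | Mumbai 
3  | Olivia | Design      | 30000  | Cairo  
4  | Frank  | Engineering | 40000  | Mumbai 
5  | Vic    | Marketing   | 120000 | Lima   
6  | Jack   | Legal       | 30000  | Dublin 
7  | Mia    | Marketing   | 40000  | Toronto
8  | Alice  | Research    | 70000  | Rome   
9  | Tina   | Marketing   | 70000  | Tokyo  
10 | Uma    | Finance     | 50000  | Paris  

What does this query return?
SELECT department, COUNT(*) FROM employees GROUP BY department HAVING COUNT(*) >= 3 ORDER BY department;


Groups with count >= 3:
  Marketing: 4 -> PASS
  Design: 1 -> filtered out
  Engineering: 1 -> filtered out
  Finance: 1 -> filtered out
  Legal: 1 -> filtered out
  Research: 1 -> filtered out
  Sales: 1 -> filtered out


1 groups:
Marketing, 4


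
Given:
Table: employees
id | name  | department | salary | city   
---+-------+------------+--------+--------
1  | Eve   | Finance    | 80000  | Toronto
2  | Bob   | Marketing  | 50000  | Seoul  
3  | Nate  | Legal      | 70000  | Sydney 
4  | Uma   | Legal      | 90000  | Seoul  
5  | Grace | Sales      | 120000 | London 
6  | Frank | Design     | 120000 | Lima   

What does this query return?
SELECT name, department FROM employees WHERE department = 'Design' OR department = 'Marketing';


Filtering: department = 'Design' OR 'Marketing'
Matching: 2 rows

2 rows:
Bob, Marketing
Frank, Design


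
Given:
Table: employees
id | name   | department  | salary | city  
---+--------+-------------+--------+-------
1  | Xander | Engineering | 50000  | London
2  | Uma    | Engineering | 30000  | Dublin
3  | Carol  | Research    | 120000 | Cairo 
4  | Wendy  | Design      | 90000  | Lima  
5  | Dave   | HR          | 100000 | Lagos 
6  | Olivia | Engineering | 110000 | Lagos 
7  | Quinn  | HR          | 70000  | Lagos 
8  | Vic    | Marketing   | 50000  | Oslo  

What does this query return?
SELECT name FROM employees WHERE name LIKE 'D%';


LIKE 'D%' matches names starting with 'D'
Matching: 1

1 rows:
Dave


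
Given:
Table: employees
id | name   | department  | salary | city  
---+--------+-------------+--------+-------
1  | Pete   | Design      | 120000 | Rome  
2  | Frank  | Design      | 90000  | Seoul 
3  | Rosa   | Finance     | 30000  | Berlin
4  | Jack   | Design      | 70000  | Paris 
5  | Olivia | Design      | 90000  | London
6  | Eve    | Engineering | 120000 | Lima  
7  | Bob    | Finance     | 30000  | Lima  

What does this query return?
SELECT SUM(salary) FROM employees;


SUM(salary) = 120000 + 90000 + 30000 + 70000 + 90000 + 120000 + 30000 = 550000

550000


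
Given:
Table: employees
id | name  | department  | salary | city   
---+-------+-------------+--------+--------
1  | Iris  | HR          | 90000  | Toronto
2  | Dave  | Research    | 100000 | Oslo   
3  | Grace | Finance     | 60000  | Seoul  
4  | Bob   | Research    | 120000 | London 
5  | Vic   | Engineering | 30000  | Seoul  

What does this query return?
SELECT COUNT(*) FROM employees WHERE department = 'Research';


Counting rows where department = 'Research'
  Dave -> MATCH
  Bob -> MATCH


2


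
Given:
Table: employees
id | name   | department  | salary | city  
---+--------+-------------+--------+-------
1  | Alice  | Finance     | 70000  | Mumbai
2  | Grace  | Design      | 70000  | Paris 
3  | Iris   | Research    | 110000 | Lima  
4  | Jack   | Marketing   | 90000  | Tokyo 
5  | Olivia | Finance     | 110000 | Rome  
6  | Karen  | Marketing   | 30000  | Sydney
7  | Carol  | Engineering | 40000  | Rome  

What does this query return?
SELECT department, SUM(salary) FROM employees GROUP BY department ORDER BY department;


Summing salary within each department:
  Design: 70000 = 70000
  Engineering: 40000 = 40000
  Finance: 70000 + 110000 = 180000
  Marketing: 90000 + 30000 = 120000
  Research: 110000 = 110000


5 groups:
Design, 70000
Engineering, 40000
Finance, 180000
Marketing, 120000
Research, 110000


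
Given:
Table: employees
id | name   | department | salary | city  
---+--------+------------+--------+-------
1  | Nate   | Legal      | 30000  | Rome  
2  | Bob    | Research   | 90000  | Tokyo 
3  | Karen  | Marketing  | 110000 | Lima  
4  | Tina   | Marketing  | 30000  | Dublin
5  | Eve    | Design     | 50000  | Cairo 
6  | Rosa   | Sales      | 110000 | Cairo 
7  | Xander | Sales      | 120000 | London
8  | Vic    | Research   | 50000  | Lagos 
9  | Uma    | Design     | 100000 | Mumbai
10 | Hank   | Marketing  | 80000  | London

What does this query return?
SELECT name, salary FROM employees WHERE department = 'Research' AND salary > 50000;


Filtering: department = 'Research' AND salary > 50000
Matching: 1 rows

1 rows:
Bob, 90000


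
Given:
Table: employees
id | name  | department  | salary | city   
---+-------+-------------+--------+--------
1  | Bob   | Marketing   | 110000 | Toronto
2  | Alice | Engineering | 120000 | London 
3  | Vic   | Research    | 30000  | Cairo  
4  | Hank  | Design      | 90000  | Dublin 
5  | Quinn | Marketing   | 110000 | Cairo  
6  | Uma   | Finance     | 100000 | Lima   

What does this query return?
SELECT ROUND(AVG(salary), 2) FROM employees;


SUM(salary) = 560000
COUNT = 6
ROUND(AVG, 2) = ROUND(560000 / 6, 2) = 93333.33

93333.33


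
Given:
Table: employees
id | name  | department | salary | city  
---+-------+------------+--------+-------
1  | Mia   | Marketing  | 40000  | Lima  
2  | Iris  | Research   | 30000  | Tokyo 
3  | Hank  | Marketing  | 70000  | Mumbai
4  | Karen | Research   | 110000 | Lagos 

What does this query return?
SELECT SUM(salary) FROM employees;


SUM(salary) = 40000 + 30000 + 70000 + 110000 = 250000

250000


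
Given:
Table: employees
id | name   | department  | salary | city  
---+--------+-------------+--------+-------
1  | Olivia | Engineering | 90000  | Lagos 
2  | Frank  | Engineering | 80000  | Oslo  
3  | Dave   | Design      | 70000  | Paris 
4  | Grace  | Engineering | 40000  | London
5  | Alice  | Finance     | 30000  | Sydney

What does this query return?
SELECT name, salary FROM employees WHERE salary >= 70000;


Filtering: salary >= 70000
Matching: 3 rows

3 rows:
Olivia, 90000
Frank, 80000
Dave, 70000


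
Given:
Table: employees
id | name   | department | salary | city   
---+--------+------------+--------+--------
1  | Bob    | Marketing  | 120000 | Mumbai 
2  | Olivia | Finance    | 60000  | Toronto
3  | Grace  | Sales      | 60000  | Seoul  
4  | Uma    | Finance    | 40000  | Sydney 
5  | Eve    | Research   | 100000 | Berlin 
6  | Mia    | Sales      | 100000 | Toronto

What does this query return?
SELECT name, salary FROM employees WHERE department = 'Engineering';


Filtering: department = 'Engineering'
Matching rows: 0

Empty result set (0 rows)


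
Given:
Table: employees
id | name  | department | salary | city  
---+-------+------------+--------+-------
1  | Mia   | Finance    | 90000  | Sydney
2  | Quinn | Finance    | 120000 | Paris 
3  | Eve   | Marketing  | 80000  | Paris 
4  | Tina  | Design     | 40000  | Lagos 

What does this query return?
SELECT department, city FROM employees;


Projecting columns: department, city

4 rows:
Finance, Sydney
Finance, Paris
Marketing, Paris
Design, Lagos


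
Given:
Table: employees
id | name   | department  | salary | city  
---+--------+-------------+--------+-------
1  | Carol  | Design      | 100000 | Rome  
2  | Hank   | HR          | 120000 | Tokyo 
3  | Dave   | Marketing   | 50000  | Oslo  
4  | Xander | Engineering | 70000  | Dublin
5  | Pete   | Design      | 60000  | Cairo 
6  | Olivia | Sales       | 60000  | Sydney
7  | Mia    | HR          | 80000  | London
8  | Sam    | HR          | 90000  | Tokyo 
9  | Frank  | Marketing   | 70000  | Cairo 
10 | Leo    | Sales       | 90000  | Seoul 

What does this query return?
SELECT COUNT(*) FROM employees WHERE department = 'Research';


Counting rows where department = 'Research'


0


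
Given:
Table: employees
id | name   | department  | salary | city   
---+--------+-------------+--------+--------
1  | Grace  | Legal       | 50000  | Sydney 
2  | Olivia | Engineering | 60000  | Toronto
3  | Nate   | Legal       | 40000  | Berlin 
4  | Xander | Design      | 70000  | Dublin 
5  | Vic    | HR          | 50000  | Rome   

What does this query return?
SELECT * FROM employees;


SELECT * returns all 5 rows with all columns

5 rows:
1, Grace, Legal, 50000, Sydney
2, Olivia, Engineering, 60000, Toronto
3, Nate, Legal, 40000, Berlin
4, Xander, Design, 70000, Dublin
5, Vic, HR, 50000, Rome


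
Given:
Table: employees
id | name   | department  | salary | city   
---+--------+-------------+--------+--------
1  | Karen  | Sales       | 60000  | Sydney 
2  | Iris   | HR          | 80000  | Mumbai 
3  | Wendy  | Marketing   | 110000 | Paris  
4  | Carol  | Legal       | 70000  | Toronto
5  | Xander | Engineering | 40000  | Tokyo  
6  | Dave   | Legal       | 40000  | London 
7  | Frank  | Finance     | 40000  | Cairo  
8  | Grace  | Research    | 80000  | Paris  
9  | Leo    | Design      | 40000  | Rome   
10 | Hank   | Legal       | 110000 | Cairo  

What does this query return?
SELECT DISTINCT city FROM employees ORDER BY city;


All 'city' values (row order): Sydney, Mumbai, Paris, Toronto, Tokyo, London, Cairo, Paris, Rome, Cairo
Removing duplicates leaves 8 unique value(s).

8 values:
Cairo
London
Mumbai
Paris
Rome
Sydney
Tokyo
Toronto


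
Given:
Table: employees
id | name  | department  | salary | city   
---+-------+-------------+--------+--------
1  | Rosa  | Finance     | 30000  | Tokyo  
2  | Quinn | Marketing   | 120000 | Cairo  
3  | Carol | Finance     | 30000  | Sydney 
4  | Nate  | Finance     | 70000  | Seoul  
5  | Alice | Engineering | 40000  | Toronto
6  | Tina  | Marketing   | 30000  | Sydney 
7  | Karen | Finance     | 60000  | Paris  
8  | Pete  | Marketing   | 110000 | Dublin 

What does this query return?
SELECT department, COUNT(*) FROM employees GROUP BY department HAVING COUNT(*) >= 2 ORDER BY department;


Groups with count >= 2:
  Finance: 4 -> PASS
  Marketing: 3 -> PASS
  Engineering: 1 -> filtered out


2 groups:
Finance, 4
Marketing, 3


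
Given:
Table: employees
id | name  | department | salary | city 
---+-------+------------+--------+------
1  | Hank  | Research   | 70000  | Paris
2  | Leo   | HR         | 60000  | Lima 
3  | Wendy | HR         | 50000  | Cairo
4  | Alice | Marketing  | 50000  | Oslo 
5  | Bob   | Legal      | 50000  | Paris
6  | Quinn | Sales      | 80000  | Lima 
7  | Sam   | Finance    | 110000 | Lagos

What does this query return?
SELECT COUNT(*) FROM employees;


COUNT(*) counts all rows

7


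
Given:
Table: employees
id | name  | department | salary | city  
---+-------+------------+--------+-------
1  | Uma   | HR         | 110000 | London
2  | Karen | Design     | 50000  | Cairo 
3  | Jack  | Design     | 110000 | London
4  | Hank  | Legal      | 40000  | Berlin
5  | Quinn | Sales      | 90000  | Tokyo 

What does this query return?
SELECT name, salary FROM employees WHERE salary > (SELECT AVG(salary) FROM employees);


Subquery: AVG(salary) = 80000.0
Filtering: salary > 80000.0
  Uma (110000) -> MATCH
  Jack (110000) -> MATCH
  Quinn (90000) -> MATCH


3 rows:
Uma, 110000
Jack, 110000
Quinn, 90000


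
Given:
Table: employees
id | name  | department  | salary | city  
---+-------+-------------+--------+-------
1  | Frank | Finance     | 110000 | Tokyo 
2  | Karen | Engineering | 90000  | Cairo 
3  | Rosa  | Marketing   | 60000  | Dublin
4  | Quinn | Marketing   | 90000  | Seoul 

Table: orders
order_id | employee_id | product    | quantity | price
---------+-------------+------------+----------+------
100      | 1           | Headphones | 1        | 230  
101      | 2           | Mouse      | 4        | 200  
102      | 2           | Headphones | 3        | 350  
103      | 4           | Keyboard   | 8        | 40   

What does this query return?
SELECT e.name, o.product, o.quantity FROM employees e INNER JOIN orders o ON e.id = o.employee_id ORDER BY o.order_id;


Joining employees.id = orders.employee_id:
  employee Frank (id=1) -> order Headphones
  employee Karen (id=2) -> order Mouse
  employee Karen (id=2) -> order Headphones
  employee Quinn (id=4) -> order Keyboard


4 rows:
Frank, Headphones, 1
Karen, Mouse, 4
Karen, Headphones, 3
Quinn, Keyboard, 8


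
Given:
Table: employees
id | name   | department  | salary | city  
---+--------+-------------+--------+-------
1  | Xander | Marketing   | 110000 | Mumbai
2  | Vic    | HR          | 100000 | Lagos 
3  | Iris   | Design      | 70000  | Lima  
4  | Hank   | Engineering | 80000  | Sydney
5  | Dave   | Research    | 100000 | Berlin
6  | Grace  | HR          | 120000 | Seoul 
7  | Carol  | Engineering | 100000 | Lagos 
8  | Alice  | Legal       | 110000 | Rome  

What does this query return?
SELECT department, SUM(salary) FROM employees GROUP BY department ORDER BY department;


Summing salary within each department:
  Design: 70000 = 70000
  Engineering: 80000 + 100000 = 180000
  HR: 100000 + 120000 = 220000
  Legal: 110000 = 110000
  Marketing: 110000 = 110000
  Research: 100000 = 100000


6 groups:
Design, 70000
Engineering, 180000
HR, 220000
Legal, 110000
Marketing, 110000
Research, 100000


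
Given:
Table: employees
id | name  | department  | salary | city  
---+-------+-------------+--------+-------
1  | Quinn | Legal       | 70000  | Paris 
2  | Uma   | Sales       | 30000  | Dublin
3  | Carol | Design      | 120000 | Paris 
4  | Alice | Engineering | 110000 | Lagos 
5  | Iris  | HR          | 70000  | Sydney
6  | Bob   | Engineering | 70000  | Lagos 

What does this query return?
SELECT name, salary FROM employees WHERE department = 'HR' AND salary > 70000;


Filtering: department = 'HR' AND salary > 70000
Matching: 0 rows

Empty result set (0 rows)


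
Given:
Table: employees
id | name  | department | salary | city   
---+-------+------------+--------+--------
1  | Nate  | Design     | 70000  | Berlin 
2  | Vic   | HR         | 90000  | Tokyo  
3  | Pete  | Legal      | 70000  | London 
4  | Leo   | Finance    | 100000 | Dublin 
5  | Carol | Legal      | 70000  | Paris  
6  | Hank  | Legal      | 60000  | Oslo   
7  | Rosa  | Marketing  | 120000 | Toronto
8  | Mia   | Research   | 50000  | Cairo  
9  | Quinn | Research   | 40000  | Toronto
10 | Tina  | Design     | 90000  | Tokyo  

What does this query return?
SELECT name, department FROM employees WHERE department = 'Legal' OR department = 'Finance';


Filtering: department = 'Legal' OR 'Finance'
Matching: 4 rows

4 rows:
Pete, Legal
Leo, Finance
Carol, Legal
Hank, Legal


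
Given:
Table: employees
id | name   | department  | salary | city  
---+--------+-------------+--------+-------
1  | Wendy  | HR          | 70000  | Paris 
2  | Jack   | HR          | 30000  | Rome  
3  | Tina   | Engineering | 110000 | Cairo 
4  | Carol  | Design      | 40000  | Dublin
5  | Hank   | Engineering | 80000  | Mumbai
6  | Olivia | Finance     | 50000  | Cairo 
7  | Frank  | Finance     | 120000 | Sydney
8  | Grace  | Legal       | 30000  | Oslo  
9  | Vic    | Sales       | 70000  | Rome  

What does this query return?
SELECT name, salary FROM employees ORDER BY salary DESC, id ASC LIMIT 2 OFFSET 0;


Sort by salary DESC (id ASC tiebreak), then skip 0 and take 2
Rows 1 through 2

2 rows:
Frank, 120000
Tina, 110000


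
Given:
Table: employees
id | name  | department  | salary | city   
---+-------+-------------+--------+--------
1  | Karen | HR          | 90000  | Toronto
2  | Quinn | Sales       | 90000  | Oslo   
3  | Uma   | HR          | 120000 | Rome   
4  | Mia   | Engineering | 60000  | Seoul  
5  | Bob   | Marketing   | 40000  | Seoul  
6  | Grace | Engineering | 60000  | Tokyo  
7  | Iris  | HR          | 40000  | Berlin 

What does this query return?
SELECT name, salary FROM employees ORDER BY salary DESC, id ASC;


Sorting by salary DESC, then id ASC for ties

7 rows:
Uma, 120000
Karen, 90000
Quinn, 90000
Mia, 60000
Grace, 60000
Bob, 40000
Iris, 40000


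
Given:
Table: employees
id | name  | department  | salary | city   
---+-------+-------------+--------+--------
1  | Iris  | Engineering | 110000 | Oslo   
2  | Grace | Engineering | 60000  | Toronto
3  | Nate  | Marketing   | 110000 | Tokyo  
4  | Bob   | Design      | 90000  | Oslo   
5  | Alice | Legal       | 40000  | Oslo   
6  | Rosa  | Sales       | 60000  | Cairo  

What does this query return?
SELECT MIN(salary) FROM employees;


Salaries: 110000, 60000, 110000, 90000, 40000, 60000
MIN = 40000

40000


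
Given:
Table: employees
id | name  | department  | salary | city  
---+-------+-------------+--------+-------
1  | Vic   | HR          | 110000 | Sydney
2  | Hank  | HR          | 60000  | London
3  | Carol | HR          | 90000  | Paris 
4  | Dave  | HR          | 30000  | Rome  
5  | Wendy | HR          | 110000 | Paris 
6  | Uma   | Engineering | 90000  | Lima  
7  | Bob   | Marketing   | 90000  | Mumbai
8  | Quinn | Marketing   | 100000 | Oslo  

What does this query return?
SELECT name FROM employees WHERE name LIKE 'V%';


LIKE 'V%' matches names starting with 'V'
Matching: 1

1 rows:
Vic


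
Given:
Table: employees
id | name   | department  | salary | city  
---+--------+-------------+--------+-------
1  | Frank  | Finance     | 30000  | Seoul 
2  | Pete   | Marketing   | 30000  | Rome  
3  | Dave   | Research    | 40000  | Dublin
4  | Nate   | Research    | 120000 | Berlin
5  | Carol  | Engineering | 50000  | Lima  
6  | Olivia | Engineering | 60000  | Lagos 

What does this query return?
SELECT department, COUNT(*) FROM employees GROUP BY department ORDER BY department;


Assigning each row to its department group:
  Frank -> Finance
  Pete -> Marketing
  Dave -> Research
  Nate -> Research
  Carol -> Engineering
  Olivia -> Engineering


4 groups:
Engineering, 2
Finance, 1
Marketing, 1
Research, 2


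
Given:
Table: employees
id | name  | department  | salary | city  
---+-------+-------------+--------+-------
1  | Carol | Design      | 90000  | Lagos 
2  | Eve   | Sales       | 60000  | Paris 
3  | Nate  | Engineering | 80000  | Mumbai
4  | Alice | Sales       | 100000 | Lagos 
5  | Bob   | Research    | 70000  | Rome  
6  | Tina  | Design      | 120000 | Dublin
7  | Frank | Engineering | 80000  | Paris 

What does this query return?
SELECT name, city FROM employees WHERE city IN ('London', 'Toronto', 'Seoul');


Filtering: city IN ('London', 'Toronto', 'Seoul')
Matching: 0 rows

Empty result set (0 rows)


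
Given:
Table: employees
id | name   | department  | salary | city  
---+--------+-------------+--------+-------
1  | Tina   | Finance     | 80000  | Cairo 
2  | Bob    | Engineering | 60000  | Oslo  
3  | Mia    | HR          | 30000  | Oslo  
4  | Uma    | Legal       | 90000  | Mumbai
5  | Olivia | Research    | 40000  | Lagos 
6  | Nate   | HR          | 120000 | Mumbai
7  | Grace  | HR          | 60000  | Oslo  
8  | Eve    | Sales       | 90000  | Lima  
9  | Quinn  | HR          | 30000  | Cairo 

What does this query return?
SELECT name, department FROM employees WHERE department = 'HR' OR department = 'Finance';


Filtering: department = 'HR' OR 'Finance'
Matching: 5 rows

5 rows:
Tina, Finance
Mia, HR
Nate, HR
Grace, HR
Quinn, HR


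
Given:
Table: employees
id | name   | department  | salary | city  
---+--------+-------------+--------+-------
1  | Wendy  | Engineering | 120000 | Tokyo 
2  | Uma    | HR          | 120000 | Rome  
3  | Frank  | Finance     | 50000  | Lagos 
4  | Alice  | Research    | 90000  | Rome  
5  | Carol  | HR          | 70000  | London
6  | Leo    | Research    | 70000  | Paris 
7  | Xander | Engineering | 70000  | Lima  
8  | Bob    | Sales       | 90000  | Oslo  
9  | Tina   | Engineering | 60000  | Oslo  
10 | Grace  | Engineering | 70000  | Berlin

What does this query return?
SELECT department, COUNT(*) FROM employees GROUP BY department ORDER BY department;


Assigning each row to its department group:
  Wendy -> Engineering
  Uma -> HR
  Frank -> Finance
  Alice -> Research
  Carol -> HR
  Leo -> Research
  Xander -> Engineering
  Bob -> Sales
  Tina -> Engineering
  Grace -> Engineering


5 groups:
Engineering, 4
Finance, 1
HR, 2
Research, 2
Sales, 1
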